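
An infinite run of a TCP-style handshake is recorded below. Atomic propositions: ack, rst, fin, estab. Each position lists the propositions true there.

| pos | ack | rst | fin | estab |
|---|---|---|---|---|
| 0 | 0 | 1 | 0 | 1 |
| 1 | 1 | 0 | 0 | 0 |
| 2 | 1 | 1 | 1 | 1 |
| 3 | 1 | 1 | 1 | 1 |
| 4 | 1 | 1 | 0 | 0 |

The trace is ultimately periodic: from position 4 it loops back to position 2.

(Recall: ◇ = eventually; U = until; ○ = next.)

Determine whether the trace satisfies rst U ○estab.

Satisfied

Walking from position 0: ○estab first holds at position 1, and rst holds at every earlier position along the way, so rst U ○estab holds.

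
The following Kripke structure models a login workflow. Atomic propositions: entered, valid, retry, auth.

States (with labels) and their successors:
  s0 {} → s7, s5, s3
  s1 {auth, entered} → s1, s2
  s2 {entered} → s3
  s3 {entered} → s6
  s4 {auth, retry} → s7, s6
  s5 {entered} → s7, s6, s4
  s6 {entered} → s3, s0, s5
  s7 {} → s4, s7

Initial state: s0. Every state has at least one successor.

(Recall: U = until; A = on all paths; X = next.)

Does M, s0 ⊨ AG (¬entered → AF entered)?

States satisfying ¬entered → AF entered: {s1, s2, s3, s5, s6}.
States satisfying AG (¬entered → AF entered): ∅.
s0 is reachable from s0 and violates ¬entered → AF entered, so AG fails at s0.
s0 ∉ Sat(AG (¬entered → AF entered)).

Does not hold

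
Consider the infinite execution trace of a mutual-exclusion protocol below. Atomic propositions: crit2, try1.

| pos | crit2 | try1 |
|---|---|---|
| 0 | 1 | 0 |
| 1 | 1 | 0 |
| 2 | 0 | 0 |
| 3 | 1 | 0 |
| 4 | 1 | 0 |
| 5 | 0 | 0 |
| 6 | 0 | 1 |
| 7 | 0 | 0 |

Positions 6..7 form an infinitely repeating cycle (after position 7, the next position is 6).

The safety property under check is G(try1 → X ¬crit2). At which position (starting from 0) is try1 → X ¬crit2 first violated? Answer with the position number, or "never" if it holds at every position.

try1 → X ¬crit2 holds at every position 0..7, and those are all the positions the trace ever visits, so the invariant G(try1 → X ¬crit2) is never violated.

never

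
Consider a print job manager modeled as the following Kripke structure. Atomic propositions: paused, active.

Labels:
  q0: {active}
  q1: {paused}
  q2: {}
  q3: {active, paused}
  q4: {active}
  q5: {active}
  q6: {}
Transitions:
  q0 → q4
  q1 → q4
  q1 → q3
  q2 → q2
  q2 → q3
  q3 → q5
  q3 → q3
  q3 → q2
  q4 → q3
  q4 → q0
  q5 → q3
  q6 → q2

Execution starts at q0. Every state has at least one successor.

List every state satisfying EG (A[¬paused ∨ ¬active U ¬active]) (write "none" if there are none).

States satisfying A[¬paused ∨ ¬active U ¬active]: {q1, q2, q6}.
States satisfying EG (A[¬paused ∨ ¬active U ¬active]): {q2, q6}.

{q2, q6}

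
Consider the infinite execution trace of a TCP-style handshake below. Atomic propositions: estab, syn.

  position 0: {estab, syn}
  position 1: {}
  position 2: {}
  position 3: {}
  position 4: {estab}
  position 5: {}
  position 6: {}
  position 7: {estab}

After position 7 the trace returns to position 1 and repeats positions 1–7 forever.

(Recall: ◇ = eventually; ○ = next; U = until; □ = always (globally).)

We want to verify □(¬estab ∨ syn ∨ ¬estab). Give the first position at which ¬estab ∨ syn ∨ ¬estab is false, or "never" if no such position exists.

4

Check ¬estab ∨ syn ∨ ¬estab at each position in order: 0 ✓, 1 ✓, 2 ✓, 3 ✓.
At position 4 the labels are {estab}, so ¬estab ∨ syn ∨ ¬estab is false there. This is the first violation.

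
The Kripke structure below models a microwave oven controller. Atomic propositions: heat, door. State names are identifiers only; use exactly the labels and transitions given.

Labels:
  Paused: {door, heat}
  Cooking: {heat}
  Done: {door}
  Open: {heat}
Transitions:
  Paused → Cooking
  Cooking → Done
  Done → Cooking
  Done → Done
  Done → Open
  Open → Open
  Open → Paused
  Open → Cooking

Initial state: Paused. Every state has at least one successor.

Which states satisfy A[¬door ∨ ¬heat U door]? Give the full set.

States satisfying ¬door ∨ ¬heat: {Cooking, Done, Open}.
States satisfying door: {Paused, Done}.
States satisfying A[¬door ∨ ¬heat U door]: {Paused, Cooking, Done}.

{Paused, Cooking, Done}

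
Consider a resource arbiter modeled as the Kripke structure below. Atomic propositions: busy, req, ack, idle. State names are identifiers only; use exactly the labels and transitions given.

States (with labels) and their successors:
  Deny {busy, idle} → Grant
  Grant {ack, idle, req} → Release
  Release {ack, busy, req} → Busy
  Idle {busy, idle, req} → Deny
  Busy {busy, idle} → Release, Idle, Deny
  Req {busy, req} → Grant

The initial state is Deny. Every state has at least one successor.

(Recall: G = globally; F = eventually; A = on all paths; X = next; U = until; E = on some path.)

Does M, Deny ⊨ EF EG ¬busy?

States satisfying EG ¬busy: ∅.
States satisfying EF EG ¬busy: ∅.
No suitable path/successor from Deny witnesses the formula.
Deny ∉ Sat(EF EG ¬busy).

Violated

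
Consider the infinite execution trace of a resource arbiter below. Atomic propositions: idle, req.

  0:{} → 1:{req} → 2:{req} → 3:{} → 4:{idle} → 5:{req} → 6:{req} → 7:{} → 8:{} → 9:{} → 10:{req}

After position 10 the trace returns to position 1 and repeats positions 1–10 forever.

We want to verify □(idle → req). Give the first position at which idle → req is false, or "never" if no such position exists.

Check idle → req at each position in order: 0 ✓, 1 ✓, 2 ✓, 3 ✓.
At position 4 the labels are {idle}, so idle → req is false there. This is the first violation.

4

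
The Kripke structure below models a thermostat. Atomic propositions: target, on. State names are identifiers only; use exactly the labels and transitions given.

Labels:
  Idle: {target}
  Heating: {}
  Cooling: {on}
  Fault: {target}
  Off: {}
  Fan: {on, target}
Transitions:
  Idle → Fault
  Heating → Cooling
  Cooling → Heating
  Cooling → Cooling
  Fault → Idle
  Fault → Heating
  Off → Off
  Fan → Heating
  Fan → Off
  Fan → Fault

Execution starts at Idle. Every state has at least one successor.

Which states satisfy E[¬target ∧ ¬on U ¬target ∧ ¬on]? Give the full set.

{Heating, Off}

States satisfying ¬target ∧ ¬on: {Heating, Off}.
States satisfying E[¬target ∧ ¬on U ¬target ∧ ¬on]: {Heating, Off}.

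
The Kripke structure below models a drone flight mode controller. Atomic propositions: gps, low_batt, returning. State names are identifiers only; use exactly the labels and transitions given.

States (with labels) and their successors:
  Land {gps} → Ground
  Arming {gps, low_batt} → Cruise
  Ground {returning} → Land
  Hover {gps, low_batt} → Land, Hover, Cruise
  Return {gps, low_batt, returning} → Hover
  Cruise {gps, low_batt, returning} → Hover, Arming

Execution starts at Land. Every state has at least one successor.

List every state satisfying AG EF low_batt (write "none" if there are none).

none

States satisfying EF low_batt: {Arming, Hover, Return, Cruise}.
States satisfying AG EF low_batt: ∅.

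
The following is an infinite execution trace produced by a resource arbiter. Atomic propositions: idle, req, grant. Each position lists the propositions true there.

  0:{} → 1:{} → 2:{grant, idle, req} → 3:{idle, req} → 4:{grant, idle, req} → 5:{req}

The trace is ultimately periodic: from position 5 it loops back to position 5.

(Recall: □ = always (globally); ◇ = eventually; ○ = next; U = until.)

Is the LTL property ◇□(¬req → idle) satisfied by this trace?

Yes

□(¬req → idle) holds at position 2, which is reachable from 0, so ◇□(¬req → idle) holds.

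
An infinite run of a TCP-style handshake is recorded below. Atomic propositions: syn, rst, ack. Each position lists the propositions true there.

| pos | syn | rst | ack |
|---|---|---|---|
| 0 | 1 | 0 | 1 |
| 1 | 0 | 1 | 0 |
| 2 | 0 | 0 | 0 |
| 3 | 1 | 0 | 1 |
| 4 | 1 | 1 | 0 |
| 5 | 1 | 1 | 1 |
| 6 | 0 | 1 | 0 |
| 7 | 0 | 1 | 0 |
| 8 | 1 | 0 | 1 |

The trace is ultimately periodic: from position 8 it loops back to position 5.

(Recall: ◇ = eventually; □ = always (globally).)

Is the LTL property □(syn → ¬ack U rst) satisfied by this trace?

Violated

syn → ¬ack U rst must hold at every position from 0 onward. It fails at position 0, so □(syn → ¬ack U rst) is false.
Positions where syn holds: 0, 3, 4, 5, 8.
Check ¬ack U rst at each: 0→fails, 3→fails, 4→ok, 5→ok, 8→fails.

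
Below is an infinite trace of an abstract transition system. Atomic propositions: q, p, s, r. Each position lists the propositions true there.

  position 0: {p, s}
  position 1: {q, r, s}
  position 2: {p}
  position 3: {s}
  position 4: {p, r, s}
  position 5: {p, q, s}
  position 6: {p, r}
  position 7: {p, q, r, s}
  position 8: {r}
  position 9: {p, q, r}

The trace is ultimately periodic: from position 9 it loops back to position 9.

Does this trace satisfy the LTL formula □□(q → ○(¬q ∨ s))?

Violated

□(q → ○(¬q ∨ s)) must hold at every position from 0 onward. It fails at position 0, so □□(q → ○(¬q ∨ s)) is false.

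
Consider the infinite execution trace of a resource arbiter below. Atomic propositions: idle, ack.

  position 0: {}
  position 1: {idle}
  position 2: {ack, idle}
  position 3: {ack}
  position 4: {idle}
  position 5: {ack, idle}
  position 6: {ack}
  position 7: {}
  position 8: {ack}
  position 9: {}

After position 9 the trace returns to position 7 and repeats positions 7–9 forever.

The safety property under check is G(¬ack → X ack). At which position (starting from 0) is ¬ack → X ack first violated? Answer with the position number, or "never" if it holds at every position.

At position 0 the labels are {} and the next position 1 has {idle}, so ¬ack → X ack is false there. This is the first violation.

0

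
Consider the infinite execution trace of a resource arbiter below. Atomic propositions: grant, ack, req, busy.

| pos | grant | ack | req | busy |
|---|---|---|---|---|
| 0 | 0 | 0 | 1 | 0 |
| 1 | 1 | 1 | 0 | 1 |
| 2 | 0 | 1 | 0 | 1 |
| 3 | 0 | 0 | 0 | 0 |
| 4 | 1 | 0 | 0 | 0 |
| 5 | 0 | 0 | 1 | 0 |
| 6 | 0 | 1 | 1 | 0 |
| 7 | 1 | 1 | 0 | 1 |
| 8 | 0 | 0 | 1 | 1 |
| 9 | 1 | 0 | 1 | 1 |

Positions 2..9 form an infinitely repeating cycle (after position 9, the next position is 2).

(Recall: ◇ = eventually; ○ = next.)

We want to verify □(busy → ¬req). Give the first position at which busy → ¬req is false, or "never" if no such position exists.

8

Check busy → ¬req at each position in order: 0 ✓, 1 ✓, 2 ✓, 3 ✓, 4 ✓, 5 ✓, 6 ✓, 7 ✓.
At position 8 the labels are {busy, req}, so busy → ¬req is false there. This is the first violation.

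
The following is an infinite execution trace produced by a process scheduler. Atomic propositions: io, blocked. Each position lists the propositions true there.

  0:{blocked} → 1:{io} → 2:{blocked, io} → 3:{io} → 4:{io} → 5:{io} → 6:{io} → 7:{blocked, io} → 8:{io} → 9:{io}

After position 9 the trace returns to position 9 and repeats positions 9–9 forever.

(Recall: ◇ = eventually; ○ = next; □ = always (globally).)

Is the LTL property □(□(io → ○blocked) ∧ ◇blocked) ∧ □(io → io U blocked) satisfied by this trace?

Violated

□(io → ○blocked) ∧ ◇blocked must hold at every position from 0 onward. It fails at position 0, so □(□(io → ○blocked) ∧ ◇blocked) is false.
io → io U blocked must hold at every position from 0 onward. It fails at position 8, so □(io → io U blocked) is false.
Positions where io holds: 1, 2, 3, 4, 5, 6, 7, 8, 9.
Check io U blocked at each: 1→ok, 2→ok, 3→ok, 4→ok, 5→ok, 6→ok, 7→ok, 8→fails, 9→fails.
At position 0: □(□(io → ○blocked) ∧ ◇blocked) is false; □(io → io U blocked) is false; so □(□(io → ○blocked) ∧ ◇blocked) ∧ □(io → io U blocked) is false.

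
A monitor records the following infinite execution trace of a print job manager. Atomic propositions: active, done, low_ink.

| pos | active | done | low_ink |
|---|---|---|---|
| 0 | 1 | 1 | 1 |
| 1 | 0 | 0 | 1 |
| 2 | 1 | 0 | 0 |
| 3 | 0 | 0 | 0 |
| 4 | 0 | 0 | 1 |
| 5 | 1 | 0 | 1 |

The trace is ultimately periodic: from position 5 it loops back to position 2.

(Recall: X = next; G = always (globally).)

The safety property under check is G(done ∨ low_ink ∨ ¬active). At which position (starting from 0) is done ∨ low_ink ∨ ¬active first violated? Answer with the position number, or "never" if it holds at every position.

2

Check done ∨ low_ink ∨ ¬active at each position in order: 0 ✓, 1 ✓.
At position 2 the labels are {active}, so done ∨ low_ink ∨ ¬active is false there. This is the first violation.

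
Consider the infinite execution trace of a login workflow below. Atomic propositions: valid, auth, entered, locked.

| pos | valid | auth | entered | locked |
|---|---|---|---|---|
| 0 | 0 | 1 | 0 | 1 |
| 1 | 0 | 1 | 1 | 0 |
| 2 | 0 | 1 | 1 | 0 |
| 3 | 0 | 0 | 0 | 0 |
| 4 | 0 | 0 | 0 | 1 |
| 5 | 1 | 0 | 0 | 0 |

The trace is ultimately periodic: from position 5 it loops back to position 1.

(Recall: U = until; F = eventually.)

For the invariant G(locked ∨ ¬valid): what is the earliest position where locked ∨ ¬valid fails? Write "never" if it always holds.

Check locked ∨ ¬valid at each position in order: 0 ✓, 1 ✓, 2 ✓, 3 ✓, 4 ✓.
At position 5 the labels are {valid}, so locked ∨ ¬valid is false there. This is the first violation.

5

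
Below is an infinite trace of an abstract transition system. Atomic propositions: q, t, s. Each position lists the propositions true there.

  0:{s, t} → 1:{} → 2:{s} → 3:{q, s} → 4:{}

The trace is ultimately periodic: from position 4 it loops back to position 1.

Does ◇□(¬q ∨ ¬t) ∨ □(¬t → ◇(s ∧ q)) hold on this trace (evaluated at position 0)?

□(¬q ∨ ¬t) holds at position 0, which is reachable from 0, so ◇□(¬q ∨ ¬t) holds.
¬t → ◇(s ∧ q) holds at every position 0..4, and those are all positions ever visited, so □(¬t → ◇(s ∧ q)) holds.
Positions where ¬t holds: 1, 2, 3, 4.
Check ◇(s ∧ q) at each: 1→ok, 2→ok, 3→ok, 4→ok.
At position 0: ◇□(¬q ∨ ¬t) is true; □(¬t → ◇(s ∧ q)) is true; so ◇□(¬q ∨ ¬t) ∨ □(¬t → ◇(s ∧ q)) is true.

Satisfied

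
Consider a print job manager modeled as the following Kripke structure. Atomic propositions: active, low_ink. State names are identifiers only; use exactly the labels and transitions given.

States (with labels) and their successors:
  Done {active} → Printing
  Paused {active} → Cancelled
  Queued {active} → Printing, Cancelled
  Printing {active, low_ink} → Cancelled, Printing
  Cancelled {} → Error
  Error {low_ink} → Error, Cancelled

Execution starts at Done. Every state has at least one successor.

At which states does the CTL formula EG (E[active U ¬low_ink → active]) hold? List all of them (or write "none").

States satisfying E[active U ¬low_ink → active]: {Done, Paused, Queued, Printing, Error}.
States satisfying EG (E[active U ¬low_ink → active]): {Done, Queued, Printing, Error}.

{Done, Queued, Printing, Error}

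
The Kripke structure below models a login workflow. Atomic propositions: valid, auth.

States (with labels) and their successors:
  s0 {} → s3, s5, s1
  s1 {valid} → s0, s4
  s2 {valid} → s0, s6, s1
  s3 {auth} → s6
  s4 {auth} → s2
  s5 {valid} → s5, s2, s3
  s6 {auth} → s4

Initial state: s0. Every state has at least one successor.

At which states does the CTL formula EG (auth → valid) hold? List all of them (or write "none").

{s0, s1, s2, s5}

States satisfying auth → valid: {s0, s1, s2, s5}.
States satisfying EG (auth → valid): {s0, s1, s2, s5}.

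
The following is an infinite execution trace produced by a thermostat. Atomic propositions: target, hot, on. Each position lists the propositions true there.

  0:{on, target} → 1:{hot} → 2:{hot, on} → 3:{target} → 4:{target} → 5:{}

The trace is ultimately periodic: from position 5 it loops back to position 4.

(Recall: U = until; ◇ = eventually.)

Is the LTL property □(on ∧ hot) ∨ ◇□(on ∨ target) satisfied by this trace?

on ∧ hot must hold at every position from 0 onward. It fails at position 0, so □(on ∧ hot) is false.
□(on ∨ target) is false at every position 0..5, so it never becomes true and ◇□(on ∨ target) fails.
At position 0: □(on ∧ hot) is false; ◇□(on ∨ target) is false; so □(on ∧ hot) ∨ ◇□(on ∨ target) is false.

Does not hold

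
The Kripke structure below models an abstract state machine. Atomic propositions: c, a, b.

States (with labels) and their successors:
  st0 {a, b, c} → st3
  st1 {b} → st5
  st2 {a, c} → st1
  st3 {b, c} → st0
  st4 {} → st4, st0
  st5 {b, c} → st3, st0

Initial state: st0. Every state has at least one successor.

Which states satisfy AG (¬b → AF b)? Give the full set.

{st0, st1, st2, st3, st5}

States satisfying ¬b → AF b: {st0, st1, st2, st3, st5}.
States satisfying AG (¬b → AF b): {st0, st1, st2, st3, st5}.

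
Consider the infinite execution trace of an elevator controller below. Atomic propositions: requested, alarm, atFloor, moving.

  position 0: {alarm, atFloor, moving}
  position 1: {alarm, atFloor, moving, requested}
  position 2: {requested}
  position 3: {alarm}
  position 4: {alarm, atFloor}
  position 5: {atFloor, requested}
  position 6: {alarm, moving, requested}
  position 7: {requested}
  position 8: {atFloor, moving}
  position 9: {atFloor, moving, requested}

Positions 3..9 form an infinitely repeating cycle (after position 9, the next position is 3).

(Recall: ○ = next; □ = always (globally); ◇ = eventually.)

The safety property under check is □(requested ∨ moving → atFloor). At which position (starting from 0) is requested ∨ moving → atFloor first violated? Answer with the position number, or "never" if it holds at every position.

2

Check requested ∨ moving → atFloor at each position in order: 0 ✓, 1 ✓.
At position 2 the labels are {requested}, so requested ∨ moving → atFloor is false there. This is the first violation.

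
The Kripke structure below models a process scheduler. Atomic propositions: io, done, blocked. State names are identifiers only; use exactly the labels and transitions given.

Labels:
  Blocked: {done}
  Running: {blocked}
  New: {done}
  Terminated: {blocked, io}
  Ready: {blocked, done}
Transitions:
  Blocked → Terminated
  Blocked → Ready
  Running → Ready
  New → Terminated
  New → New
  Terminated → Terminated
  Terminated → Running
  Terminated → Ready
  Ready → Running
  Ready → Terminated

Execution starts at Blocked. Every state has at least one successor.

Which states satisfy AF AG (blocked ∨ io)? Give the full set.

States satisfying AG (blocked ∨ io): {Running, Terminated, Ready}.
States satisfying AF AG (blocked ∨ io): {Blocked, Running, Terminated, Ready}.

{Blocked, Running, Terminated, Ready}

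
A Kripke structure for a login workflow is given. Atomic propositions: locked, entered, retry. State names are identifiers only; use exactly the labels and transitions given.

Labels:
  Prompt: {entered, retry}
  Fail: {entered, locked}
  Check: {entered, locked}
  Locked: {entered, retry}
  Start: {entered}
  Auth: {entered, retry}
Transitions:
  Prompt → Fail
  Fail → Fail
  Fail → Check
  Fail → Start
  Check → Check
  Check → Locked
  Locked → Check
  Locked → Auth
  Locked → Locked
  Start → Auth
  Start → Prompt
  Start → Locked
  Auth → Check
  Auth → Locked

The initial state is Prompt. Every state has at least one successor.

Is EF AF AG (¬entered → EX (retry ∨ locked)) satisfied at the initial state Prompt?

States satisfying AF AG (¬entered → EX (retry ∨ locked)): {Prompt, Fail, Check, Locked, Start, Auth}.
States satisfying EF AF AG (¬entered → EX (retry ∨ locked)): {Prompt, Fail, Check, Locked, Start, Auth}.
Some path from Prompt reaches a state where AF AG (¬entered → EX (retry ∨ locked)) holds.
Prompt ∈ Sat(EF AF AG (¬entered → EX (retry ∨ locked))).

Yes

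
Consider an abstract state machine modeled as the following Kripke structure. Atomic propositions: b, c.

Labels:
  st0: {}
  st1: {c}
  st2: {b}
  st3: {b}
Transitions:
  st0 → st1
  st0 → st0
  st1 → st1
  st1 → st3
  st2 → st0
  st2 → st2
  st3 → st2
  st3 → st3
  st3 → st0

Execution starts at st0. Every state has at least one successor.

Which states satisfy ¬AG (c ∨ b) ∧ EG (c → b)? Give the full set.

{st0, st2, st3}

States satisfying c ∨ b: {st1, st2, st3}.
States satisfying AG (c ∨ b): ∅.
States satisfying ¬AG (c ∨ b): {st0, st1, st2, st3}.
States satisfying c → b: {st0, st2, st3}.
States satisfying EG (c → b): {st0, st2, st3}.
States satisfying ¬AG (c ∨ b) ∧ EG (c → b): {st0, st2, st3}.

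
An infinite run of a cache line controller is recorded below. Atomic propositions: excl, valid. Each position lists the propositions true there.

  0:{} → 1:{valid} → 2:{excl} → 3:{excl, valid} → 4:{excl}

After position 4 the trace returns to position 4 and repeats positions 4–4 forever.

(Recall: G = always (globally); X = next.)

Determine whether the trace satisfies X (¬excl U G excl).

The position after 0 is 1; ¬excl U G excl is true there.

Yes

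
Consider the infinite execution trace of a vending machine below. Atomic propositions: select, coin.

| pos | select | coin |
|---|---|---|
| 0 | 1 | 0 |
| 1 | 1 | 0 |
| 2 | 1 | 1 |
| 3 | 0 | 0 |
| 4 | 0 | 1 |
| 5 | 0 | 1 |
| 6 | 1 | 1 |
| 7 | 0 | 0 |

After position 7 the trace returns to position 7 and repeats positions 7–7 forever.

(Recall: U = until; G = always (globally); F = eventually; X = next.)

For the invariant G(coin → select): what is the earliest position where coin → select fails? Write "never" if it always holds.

Check coin → select at each position in order: 0 ✓, 1 ✓, 2 ✓, 3 ✓.
At position 4 the labels are {coin}, so coin → select is false there. This is the first violation.

4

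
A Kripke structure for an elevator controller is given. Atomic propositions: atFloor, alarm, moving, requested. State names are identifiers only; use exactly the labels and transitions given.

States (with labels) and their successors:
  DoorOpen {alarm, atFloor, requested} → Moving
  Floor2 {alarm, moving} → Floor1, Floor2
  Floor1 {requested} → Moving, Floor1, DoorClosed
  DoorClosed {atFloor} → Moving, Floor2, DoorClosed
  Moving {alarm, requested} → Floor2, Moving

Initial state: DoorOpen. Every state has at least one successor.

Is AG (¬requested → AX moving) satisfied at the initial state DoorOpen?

States satisfying ¬requested → AX moving: {DoorOpen, Floor1, Moving}.
States satisfying AG (¬requested → AX moving): ∅.
DoorClosed is reachable from DoorOpen and violates ¬requested → AX moving, so AG fails at DoorOpen.
DoorOpen ∉ Sat(AG (¬requested → AX moving)).

Violated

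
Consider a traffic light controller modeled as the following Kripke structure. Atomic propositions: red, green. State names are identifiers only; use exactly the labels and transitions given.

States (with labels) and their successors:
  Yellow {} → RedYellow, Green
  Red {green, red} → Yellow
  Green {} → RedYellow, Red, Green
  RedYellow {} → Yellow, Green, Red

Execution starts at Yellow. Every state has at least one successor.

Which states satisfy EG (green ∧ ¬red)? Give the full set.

none

States satisfying green ∧ ¬red: ∅.
States satisfying EG (green ∧ ¬red): ∅.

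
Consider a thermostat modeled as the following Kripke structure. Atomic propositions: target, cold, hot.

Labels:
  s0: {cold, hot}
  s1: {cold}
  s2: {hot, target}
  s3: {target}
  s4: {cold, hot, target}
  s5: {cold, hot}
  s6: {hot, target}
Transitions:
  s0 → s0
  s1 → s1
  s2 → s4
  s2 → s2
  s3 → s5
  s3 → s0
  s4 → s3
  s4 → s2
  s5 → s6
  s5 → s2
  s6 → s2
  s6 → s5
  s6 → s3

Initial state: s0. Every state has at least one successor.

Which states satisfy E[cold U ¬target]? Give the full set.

States satisfying cold: {s0, s1, s4, s5}.
States satisfying ¬target: {s0, s1, s5}.
States satisfying E[cold U ¬target]: {s0, s1, s5}.

{s0, s1, s5}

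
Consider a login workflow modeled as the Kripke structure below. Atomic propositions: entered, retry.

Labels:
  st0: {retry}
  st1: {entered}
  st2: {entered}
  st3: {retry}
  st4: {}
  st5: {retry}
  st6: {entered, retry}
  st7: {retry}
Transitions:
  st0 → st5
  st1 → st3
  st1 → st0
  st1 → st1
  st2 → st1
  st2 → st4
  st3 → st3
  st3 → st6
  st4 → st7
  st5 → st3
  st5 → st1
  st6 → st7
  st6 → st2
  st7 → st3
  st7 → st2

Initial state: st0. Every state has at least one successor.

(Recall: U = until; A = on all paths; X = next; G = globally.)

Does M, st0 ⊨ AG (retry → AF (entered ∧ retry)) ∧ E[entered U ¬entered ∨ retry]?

Does not hold

States satisfying retry → AF (entered ∧ retry): {st1, st2, st4, st6}.
States satisfying AG (retry → AF (entered ∧ retry)): ∅.
States satisfying entered: {st1, st2, st6}.
States satisfying ¬entered ∨ retry: {st0, st3, st4, st5, st6, st7}.
States satisfying E[entered U ¬entered ∨ retry]: {st0, st1, st2, st3, st4, st5, st6, st7}.
States satisfying AG (retry → AF (entered ∧ retry)) ∧ E[entered U ¬entered ∨ retry]: ∅.
st0 ∉ Sat(AG (retry → AF (entered ∧ retry)) ∧ E[entered U ¬entered ∨ retry]).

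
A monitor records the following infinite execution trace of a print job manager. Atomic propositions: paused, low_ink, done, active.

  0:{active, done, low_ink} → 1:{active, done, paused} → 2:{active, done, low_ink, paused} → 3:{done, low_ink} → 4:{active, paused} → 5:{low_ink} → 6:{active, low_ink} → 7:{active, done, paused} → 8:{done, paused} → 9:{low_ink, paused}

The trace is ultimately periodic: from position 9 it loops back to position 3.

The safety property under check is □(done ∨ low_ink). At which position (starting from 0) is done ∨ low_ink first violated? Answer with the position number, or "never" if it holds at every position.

Check done ∨ low_ink at each position in order: 0 ✓, 1 ✓, 2 ✓, 3 ✓.
At position 4 the labels are {active, paused}, so done ∨ low_ink is false there. This is the first violation.

4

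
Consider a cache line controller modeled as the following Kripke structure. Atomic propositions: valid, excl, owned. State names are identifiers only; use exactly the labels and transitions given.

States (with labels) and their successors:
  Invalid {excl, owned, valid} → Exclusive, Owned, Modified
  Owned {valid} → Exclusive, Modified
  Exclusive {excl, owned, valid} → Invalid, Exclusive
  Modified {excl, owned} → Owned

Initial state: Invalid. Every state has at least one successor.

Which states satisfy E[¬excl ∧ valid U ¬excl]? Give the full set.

{Owned}

States satisfying ¬excl ∧ valid: {Owned}.
States satisfying ¬excl: {Owned}.
States satisfying E[¬excl ∧ valid U ¬excl]: {Owned}.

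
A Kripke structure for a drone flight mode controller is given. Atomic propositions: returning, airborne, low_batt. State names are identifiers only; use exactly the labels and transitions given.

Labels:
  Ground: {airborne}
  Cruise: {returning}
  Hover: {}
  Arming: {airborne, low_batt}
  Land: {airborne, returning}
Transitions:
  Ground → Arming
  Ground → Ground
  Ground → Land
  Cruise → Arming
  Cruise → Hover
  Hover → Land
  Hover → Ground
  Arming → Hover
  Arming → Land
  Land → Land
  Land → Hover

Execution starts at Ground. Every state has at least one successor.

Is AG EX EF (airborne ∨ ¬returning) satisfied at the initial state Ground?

States satisfying EX EF (airborne ∨ ¬returning): {Ground, Cruise, Hover, Arming, Land}.
States satisfying AG EX EF (airborne ∨ ¬returning): {Ground, Cruise, Hover, Arming, Land}.
Every state reachable from Ground satisfies EX EF (airborne ∨ ¬returning).
Ground ∈ Sat(AG EX EF (airborne ∨ ¬returning)).

Satisfied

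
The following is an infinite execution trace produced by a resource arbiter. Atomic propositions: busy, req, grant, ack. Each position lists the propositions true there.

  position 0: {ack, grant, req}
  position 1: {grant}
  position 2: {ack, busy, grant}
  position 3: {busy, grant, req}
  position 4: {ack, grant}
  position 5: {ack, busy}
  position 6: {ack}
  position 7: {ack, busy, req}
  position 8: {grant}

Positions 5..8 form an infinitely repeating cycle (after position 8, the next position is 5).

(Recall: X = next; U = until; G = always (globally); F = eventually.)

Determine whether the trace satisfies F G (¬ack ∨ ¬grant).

G (¬ack ∨ ¬grant) holds at position 5, which is reachable from 0, so F G (¬ack ∨ ¬grant) holds.

Holds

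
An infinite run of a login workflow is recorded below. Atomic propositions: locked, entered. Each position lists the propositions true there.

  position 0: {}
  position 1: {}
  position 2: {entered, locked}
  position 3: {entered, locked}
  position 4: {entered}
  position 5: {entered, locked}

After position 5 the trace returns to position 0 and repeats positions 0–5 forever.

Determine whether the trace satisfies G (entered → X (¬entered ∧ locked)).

entered → X (¬entered ∧ locked) must hold at every position from 0 onward. It fails at position 2, so G (entered → X (¬entered ∧ locked)) is false.
Positions where entered holds: 2, 3, 4, 5.
Check X (¬entered ∧ locked) at each: 2→fails, 3→fails, 4→fails, 5→fails.

No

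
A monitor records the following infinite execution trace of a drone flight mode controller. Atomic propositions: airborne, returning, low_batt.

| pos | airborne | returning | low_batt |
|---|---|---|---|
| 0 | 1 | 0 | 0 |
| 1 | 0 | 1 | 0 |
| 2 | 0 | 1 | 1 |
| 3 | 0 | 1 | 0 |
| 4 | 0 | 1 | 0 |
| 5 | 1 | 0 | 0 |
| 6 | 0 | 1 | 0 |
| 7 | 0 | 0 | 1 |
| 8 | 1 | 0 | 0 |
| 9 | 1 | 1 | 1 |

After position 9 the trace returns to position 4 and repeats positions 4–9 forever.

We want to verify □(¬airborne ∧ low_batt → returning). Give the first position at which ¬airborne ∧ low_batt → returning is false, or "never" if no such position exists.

Check ¬airborne ∧ low_batt → returning at each position in order: 0 ✓, 1 ✓, 2 ✓, 3 ✓, 4 ✓, 5 ✓, 6 ✓.
At position 7 the labels are {low_batt}, so ¬airborne ∧ low_batt → returning is false there. This is the first violation.

7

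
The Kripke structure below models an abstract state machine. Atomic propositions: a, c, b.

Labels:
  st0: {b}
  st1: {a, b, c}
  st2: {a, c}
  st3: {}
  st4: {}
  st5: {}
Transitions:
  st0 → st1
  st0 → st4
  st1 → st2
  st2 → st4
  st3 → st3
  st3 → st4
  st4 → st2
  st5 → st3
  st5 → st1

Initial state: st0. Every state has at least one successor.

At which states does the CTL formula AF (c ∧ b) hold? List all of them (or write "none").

{st1}

States satisfying c ∧ b: {st1}.
States satisfying AF (c ∧ b): {st1}.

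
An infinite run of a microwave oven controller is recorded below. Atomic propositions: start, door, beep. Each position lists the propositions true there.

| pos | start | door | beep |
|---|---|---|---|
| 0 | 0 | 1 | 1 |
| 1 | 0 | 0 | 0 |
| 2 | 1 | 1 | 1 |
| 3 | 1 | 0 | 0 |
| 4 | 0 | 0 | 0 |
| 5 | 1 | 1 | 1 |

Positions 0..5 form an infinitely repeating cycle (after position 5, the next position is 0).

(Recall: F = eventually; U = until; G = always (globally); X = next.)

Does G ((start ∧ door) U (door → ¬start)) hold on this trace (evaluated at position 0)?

Satisfied

(start ∧ door) U (door → ¬start) holds at every position 0..5, and those are all positions ever visited, so G ((start ∧ door) U (door → ¬start)) holds.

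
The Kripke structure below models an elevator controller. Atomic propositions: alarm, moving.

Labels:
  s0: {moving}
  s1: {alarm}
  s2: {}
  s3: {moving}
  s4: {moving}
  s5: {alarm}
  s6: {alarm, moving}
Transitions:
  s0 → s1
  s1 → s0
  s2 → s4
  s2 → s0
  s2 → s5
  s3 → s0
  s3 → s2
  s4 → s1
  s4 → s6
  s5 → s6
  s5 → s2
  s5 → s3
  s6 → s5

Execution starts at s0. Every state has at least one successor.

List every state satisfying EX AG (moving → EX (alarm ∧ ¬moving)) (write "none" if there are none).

{s0, s1, s2, s3, s4}

States satisfying AG (moving → EX (alarm ∧ ¬moving)): {s0, s1}.
States satisfying EX AG (moving → EX (alarm ∧ ¬moving)): {s0, s1, s2, s3, s4}.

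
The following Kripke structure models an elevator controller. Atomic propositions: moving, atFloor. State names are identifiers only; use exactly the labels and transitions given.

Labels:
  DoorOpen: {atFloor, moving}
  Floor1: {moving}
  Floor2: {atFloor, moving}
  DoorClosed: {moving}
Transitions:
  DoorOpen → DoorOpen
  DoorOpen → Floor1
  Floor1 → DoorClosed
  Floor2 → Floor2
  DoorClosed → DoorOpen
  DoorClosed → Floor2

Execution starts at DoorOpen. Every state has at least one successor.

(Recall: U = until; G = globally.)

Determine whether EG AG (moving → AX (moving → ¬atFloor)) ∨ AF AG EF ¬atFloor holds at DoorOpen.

Does not hold

States satisfying AG (moving → AX (moving → ¬atFloor)): ∅.
States satisfying EG AG (moving → AX (moving → ¬atFloor)): ∅.
States satisfying AG EF ¬atFloor: ∅.
States satisfying AF AG EF ¬atFloor: ∅.
States satisfying EG AG (moving → AX (moving → ¬atFloor)) ∨ AF AG EF ¬atFloor: ∅.
DoorOpen ∉ Sat(EG AG (moving → AX (moving → ¬atFloor)) ∨ AF AG EF ¬atFloor).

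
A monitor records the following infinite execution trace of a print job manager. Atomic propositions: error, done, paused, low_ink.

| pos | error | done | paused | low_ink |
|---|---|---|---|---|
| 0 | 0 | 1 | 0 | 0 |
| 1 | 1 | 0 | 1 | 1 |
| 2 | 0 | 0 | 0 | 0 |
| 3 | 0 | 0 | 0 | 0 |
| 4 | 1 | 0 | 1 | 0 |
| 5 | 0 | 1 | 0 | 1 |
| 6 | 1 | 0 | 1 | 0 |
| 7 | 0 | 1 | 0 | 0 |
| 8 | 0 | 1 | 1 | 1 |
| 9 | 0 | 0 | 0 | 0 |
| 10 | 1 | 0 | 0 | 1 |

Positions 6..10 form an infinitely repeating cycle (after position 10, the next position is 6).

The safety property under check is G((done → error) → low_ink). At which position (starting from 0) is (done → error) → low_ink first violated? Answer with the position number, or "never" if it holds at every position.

Check (done → error) → low_ink at each position in order: 0 ✓, 1 ✓.
At position 2 the labels are {}, so (done → error) → low_ink is false there. This is the first violation.

2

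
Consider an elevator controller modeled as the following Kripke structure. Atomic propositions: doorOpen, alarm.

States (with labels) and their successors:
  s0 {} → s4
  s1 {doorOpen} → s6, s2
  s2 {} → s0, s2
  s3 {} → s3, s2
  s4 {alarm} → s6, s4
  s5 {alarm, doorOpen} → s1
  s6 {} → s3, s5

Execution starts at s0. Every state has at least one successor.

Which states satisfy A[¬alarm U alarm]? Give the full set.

{s0, s4, s5}

States satisfying ¬alarm: {s0, s1, s2, s3, s6}.
States satisfying alarm: {s4, s5}.
States satisfying A[¬alarm U alarm]: {s0, s4, s5}.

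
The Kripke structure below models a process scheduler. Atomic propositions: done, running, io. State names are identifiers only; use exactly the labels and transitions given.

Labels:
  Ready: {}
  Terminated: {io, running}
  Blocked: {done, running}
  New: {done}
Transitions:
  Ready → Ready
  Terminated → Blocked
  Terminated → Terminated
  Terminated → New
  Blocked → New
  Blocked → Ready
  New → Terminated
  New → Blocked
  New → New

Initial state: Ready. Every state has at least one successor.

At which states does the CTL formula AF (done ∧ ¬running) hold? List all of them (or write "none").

States satisfying done ∧ ¬running: {New}.
States satisfying AF (done ∧ ¬running): {New}.

{New}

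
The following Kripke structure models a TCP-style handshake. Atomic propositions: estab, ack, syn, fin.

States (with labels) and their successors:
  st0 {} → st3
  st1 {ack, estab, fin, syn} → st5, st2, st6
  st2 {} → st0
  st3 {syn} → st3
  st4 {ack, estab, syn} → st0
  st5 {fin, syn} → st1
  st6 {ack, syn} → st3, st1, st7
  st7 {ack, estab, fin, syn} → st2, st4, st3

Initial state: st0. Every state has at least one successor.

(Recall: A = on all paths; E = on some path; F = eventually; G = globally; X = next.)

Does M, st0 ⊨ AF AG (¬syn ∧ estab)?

Does not hold

States satisfying AG (¬syn ∧ estab): ∅.
States satisfying AF AG (¬syn ∧ estab): ∅.
There is a path from st0 along which AG (¬syn ∧ estab) never holds.
st0 ∉ Sat(AF AG (¬syn ∧ estab)).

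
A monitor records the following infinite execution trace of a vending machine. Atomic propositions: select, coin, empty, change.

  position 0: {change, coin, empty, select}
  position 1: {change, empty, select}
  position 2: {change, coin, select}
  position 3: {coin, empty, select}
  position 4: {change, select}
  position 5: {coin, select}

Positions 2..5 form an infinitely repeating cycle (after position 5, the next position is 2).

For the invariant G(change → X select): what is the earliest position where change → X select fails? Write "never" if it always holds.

never

change → X select holds at every position 0..5, and those are all the positions the trace ever visits, so the invariant G(change → X select) is never violated.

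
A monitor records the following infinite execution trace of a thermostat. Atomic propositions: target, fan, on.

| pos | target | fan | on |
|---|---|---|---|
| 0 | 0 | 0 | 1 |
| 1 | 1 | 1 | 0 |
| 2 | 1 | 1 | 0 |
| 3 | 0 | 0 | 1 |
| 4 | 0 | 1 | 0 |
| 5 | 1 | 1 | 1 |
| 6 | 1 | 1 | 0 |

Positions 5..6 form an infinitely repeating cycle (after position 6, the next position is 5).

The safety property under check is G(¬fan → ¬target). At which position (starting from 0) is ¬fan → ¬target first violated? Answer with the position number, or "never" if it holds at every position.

never

¬fan → ¬target holds at every position 0..6, and those are all the positions the trace ever visits, so the invariant G(¬fan → ¬target) is never violated.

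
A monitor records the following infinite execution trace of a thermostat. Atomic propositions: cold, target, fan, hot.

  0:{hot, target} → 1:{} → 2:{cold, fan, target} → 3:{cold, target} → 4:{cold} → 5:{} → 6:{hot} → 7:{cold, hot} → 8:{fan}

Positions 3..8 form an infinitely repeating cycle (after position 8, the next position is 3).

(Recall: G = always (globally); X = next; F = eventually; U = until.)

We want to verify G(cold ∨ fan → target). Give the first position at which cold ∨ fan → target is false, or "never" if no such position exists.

Check cold ∨ fan → target at each position in order: 0 ✓, 1 ✓, 2 ✓, 3 ✓.
At position 4 the labels are {cold}, so cold ∨ fan → target is false there. This is the first violation.

4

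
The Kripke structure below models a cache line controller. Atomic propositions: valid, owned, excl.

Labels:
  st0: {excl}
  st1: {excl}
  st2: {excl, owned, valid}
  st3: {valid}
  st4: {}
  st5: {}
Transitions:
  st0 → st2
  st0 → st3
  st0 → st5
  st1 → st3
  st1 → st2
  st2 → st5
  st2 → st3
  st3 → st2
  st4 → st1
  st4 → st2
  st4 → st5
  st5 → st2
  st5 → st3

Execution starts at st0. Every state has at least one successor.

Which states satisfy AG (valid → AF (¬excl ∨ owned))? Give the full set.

States satisfying valid → AF (¬excl ∨ owned): {st0, st1, st2, st3, st4, st5}.
States satisfying AG (valid → AF (¬excl ∨ owned)): {st0, st1, st2, st3, st4, st5}.

{st0, st1, st2, st3, st4, st5}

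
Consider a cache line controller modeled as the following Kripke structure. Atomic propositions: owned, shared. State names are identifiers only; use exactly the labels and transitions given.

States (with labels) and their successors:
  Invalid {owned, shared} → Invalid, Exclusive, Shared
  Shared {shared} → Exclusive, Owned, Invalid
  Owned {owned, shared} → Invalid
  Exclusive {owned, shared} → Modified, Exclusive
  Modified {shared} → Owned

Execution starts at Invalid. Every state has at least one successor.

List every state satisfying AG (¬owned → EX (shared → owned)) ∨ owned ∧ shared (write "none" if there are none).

States satisfying ¬owned → EX (shared → owned): {Invalid, Shared, Owned, Exclusive, Modified}.
States satisfying AG (¬owned → EX (shared → owned)): {Invalid, Shared, Owned, Exclusive, Modified}.
States satisfying owned ∧ shared: {Invalid, Owned, Exclusive}.
States satisfying AG (¬owned → EX (shared → owned)) ∨ owned ∧ shared: {Invalid, Shared, Owned, Exclusive, Modified}.

{Invalid, Shared, Owned, Exclusive, Modified}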